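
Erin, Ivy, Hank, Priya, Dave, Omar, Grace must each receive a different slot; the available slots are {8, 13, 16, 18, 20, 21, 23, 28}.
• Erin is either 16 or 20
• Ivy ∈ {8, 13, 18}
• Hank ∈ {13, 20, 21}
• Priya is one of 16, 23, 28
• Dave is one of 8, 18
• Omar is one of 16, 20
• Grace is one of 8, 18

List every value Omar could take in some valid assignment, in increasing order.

The 2 variables Erin and Omar are confined to {16, 20}, which locks those values in; drop them from Hank, Priya.
Dave and Grace between them cover only {8, 18} — a naked pair. Remove those values from Ivy.
Ivy has just one choice, so Ivy = 13. So Hank can't be 13.
Hank's domain is down to {21}, so Hank = 21.
No further eliminations apply; Omar can still be any of 16, 20.

16, 20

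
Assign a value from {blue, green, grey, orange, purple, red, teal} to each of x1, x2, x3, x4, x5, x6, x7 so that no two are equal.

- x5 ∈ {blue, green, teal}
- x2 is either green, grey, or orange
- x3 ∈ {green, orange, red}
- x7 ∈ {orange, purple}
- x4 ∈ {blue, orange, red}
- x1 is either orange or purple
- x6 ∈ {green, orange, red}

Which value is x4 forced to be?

The 7 variables together cover exactly {blue, green, grey, orange, purple, red, teal} — 7 values for 7 variables — and grey appears only in x2's list, so x2 = grey.
The 6 still-open variables together cover exactly {blue, green, orange, purple, red, teal} — 6 values for 6 variables — and teal appears only in x5's list, so x5 = teal.
Among the 5 still-open variables, blue fits only x4 (and all 5 values in {blue, green, orange, purple, red} must be used), so x4 = blue.

blue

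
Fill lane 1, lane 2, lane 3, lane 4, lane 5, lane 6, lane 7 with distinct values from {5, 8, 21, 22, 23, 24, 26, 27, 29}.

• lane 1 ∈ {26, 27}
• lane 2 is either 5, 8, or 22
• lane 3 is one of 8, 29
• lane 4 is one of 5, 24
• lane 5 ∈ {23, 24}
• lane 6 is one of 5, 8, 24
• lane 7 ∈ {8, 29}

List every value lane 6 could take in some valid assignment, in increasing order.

5, 24

The 2 variables lane 3 and lane 7 are confined to {8, 29}, which locks those values in; drop them from lane 2, lane 6.
lane 4 and lane 6 between them cover only {5, 24} — a naked pair. Remove those values from lane 2, lane 5.
That leaves lane 2 = 22.
lane 5's domain is down to {23}, so lane 5 = 23.
No further eliminations apply; lane 6 can still be any of 5, 24.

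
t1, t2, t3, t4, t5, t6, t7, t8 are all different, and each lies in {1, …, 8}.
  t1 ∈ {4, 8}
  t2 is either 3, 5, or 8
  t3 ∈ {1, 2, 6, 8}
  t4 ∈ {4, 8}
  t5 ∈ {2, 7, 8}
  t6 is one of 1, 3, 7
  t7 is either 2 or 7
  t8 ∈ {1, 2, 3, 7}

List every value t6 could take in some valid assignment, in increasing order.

1, 3

Among the 8 variables, 5 fits only t2 (and all 8 values in {1, 2, 3, 4, 5, 6, 7, 8} must be used), so t2 = 5.
The 7 still-open variables draw from only 7 values {1, 2, 3, 4, 6, 7, 8}, so each is used; only t3 can be 6, hence t3 = 6.
t1 and t4 share exactly the 2 values {4, 8}; by pigeonhole those values go to them, so strike 4, 8 from t5.
t5 and t7 between them cover only {2, 7} — a naked pair. Remove those values from t6, t8.
No further eliminations apply; t6 can still be any of 1, 3.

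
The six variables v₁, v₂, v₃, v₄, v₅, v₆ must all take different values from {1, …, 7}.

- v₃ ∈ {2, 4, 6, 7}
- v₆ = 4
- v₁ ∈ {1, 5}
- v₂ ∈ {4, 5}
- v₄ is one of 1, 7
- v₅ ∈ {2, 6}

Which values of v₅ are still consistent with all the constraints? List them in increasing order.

v₆ must be 4 (only option left). So v₂, v₃ can't be 4.
v₂'s domain is down to {5}, so v₂ = 5. Strike 5 from v₁.
v₁'s domain is down to {1}, so v₁ = 1. So v₄ can't be 1.
v₄ must be 7 (only option left). Eliminate 7 elsewhere: v₃.
No further eliminations apply; v₅ can still be any of 2, 6.

2, 6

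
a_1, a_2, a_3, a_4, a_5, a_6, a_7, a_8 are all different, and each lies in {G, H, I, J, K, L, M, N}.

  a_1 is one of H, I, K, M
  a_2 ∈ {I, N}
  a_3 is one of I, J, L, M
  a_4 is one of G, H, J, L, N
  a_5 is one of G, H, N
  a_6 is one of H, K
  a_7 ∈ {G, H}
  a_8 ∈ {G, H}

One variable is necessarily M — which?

a_1

a_7 and a_8 share exactly the 2 values {G, H}; by pigeonhole those values go to them, so strike G, H from a_1, a_4, a_5, a_6.
That leaves a_5 = N. Remove N from a_2, a_4.
a_6's domain is down to {K}, so a_6 = K. Remove K from a_1.
That leaves a_2 = I. Eliminate I elsewhere: a_1, a_3.
So M goes to a_1.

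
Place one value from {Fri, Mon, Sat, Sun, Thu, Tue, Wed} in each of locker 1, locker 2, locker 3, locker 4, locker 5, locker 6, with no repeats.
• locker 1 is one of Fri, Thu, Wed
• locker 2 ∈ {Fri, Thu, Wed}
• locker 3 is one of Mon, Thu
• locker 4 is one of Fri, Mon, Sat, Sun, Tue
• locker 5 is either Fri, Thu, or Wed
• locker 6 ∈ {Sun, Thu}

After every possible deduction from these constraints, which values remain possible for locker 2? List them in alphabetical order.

Fri, Thu, Wed

locker 1, locker 2, locker 5 share exactly the 3 values {Fri, Thu, Wed}; by pigeonhole those values go to them, so strike Fri, Thu, Wed from locker 3, locker 4, locker 6.
locker 3 has just one choice, so locker 3 = Mon. Strike Mon from locker 4.
locker 6's domain is down to {Sun}, so locker 6 = Sun. Eliminate Sun elsewhere: locker 4.
No further eliminations apply; locker 2 can still be any of Fri, Thu, Wed.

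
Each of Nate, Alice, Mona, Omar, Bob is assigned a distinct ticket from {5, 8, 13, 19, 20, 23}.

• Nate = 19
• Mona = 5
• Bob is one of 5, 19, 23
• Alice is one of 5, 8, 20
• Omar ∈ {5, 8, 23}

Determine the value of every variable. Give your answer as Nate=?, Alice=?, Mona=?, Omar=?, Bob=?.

Nate must be 19 (only option left). Strike 19 from Bob.
Mona has just one choice, so Mona = 5. Eliminate 5 elsewhere: Alice, Omar, Bob.
Bob has just one choice, so Bob = 23. Strike 23 from Omar.
Omar's domain is down to {8}, so Omar = 8. Strike 8 from Alice.
Alice must be 20 (only option left).

Nate=19, Alice=20, Mona=5, Omar=8, Bob=23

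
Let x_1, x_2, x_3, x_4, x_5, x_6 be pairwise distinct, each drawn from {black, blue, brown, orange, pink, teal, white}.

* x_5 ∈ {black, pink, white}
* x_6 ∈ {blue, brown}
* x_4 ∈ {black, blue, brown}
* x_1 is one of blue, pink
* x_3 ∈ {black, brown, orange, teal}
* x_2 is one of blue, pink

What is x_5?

x_1 and x_2 between them cover only {blue, pink} — a naked pair. Remove those values from x_4, x_5, x_6.
x_6 must be brown (only option left). Strike brown from x_3, x_4.
x_4's domain is down to {black}, so x_4 = black. Strike black from x_3, x_5.
So x_5 = white.

white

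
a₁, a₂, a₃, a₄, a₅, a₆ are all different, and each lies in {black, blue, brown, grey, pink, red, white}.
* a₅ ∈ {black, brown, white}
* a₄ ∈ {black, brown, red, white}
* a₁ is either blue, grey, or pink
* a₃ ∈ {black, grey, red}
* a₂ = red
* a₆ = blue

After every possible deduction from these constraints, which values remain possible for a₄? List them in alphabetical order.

black, brown, white

a₂ has just one choice, so a₂ = red. So a₃, a₄ can't be red.
a₆'s domain is down to {blue}, so a₆ = blue. Eliminate blue elsewhere: a₁.
No further eliminations apply; a₄ can still be any of black, brown, white.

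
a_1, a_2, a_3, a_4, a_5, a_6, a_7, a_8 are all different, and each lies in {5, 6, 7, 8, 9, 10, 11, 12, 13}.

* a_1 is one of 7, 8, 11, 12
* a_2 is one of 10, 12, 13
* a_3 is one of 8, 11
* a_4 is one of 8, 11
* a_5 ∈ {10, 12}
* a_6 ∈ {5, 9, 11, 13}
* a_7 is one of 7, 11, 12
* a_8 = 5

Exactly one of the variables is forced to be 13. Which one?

a_8 has just one choice, so a_8 = 5. Strike 5 from a_6.
The 7 still-open variables together cover exactly {7, 8, 9, 10, 11, 12, 13} — 7 values for 7 variables — and 9 appears only in a_6's list, so a_6 = 9.
Among the 6 still-open variables, 13 fits only a_2 (and all 6 values in {7, 8, 10, 11, 12, 13} must be used), so a_2 = 13.

a_2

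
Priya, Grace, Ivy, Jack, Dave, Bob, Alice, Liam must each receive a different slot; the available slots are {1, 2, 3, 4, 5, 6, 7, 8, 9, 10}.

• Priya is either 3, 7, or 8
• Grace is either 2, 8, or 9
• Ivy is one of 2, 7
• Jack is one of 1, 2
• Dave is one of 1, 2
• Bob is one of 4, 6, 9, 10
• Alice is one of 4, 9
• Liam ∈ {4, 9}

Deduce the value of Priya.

3

Jack and Dave between them cover only {1, 2} — a naked pair. Remove those values from Grace, Ivy.
Ivy must be 7 (only option left). Strike 7 from Priya.
The 2 variables Alice and Liam are confined to {4, 9}, which locks those values in; drop them from Grace, Bob.
Grace's domain is down to {8}, so Grace = 8. So Priya can't be 8.
So Priya = 3.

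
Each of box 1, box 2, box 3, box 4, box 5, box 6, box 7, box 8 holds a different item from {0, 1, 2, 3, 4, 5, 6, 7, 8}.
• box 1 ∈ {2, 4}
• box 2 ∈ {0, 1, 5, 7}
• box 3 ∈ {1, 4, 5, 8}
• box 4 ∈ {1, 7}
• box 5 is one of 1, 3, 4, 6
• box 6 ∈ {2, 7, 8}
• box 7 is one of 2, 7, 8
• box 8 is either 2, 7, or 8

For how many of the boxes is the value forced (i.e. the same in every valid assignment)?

4

box 6, box 7, box 8 share exactly the 3 values {2, 7, 8}; by pigeonhole those values go to them, so strike 2, 7, 8 from box 1, box 2, box 3, box 4.
box 1's domain is down to {4}, so box 1 = 4. So box 3, box 5 can't be 4.
That leaves box 4 = 1. Eliminate 1 elsewhere: box 2, box 3, box 5.
box 3 has just one choice, so box 3 = 5. Remove 5 from box 2.
box 2's domain is down to {0}, so box 2 = 0.
Determined: box 1=4, box 2=0, box 3=5, box 4=1. The other boxes each still have more than one consistent value. That makes 4.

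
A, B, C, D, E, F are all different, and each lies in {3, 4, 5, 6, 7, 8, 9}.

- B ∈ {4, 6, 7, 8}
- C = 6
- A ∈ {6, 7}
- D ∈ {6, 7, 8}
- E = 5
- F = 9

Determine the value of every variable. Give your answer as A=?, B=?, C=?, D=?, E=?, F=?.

C's domain is down to {6}, so C = 6. Strike 6 from A, B, D.
E has just one choice, so E = 5.
F must be 9 (only option left).
A has just one choice, so A = 7. Remove 7 from B, D.
D's domain is down to {8}, so D = 8. Strike 8 from B.
B has just one choice, so B = 4.

A=7, B=4, C=6, D=8, E=5, F=9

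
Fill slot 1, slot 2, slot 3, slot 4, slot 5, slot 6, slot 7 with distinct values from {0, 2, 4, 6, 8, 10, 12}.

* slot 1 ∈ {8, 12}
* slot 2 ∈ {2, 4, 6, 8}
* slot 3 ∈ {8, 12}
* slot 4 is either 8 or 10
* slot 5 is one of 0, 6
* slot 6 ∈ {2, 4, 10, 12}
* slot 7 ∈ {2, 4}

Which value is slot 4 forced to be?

The 7 variables draw from only 7 values {0, 2, 4, 6, 8, 10, 12}, so each is used; only slot 5 can be 0, hence slot 5 = 0.
The 6 still-open variables draw from only 6 values {2, 4, 6, 8, 10, 12}, so each is used; only slot 2 can be 6, hence slot 2 = 6.
The 2 variables slot 1 and slot 3 are confined to {8, 12}, which locks those values in; drop them from slot 4, slot 6.
So slot 4 = 10.

10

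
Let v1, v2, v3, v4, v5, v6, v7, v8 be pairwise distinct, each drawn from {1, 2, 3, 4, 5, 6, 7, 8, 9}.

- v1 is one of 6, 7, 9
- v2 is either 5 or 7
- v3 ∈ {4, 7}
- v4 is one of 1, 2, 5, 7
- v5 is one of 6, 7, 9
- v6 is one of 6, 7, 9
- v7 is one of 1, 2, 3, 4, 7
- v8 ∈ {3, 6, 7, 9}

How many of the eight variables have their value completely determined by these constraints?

3

v1, v5, v6 share exactly the 3 values {6, 7, 9}; by pigeonhole those values go to them, so strike 6, 7, 9 from v2, v3, v4, v7, v8.
That leaves v2 = 5. Eliminate 5 elsewhere: v4.
v3 has just one choice, so v3 = 4. Strike 4 from v7.
v8 has just one choice, so v8 = 3. Strike 3 from v7.
Determined: v2=5, v3=4, v8=3. The other variables each still have more than one consistent value. That makes 3.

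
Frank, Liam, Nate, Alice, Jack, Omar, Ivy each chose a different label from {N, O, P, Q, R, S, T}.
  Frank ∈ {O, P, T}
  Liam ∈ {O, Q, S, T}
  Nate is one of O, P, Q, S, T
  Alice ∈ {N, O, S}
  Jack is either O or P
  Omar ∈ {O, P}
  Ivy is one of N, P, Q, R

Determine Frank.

T

Among the 7 variables, R fits only Ivy (and all 7 values in {N, O, P, Q, R, S, T} must be used), so Ivy = R.
The 6 still-open variables together cover exactly {N, O, P, Q, S, T} — 6 values for 6 variables — and N appears only in Alice's list, so Alice = N.
The 2 variables Jack and Omar are confined to {O, P}, which locks those values in; drop them from Frank, Liam, Nate.
So Frank = T.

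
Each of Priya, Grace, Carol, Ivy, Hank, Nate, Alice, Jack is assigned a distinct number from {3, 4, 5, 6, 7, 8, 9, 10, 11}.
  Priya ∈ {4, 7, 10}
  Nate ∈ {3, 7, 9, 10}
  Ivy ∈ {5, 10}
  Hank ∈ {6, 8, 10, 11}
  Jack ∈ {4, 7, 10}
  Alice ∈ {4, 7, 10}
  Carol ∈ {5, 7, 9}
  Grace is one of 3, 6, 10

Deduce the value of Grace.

6

The 3 variables Priya, Alice, Jack are confined to {4, 7, 10}, which locks those values in; drop them from Grace, Carol, Ivy, Hank, Nate.
Ivy has just one choice, so Ivy = 5. Eliminate 5 elsewhere: Carol.
Carol has just one choice, so Carol = 9. Remove 9 from Nate.
Nate's domain is down to {3}, so Nate = 3. Strike 3 from Grace.
So Grace = 6.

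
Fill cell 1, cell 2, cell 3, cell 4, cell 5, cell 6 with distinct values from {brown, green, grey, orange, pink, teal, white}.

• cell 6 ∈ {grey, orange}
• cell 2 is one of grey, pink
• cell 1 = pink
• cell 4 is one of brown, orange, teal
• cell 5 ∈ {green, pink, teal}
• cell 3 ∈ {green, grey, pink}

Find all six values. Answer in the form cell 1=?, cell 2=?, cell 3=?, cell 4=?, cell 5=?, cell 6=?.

cell 1=pink, cell 2=grey, cell 3=green, cell 4=brown, cell 5=teal, cell 6=orange

cell 1 must be pink (only option left). So cell 2, cell 3, cell 5 can't be pink.
cell 2 has just one choice, so cell 2 = grey. Remove grey from cell 3, cell 6.
That leaves cell 3 = green. Remove green from cell 5.
cell 5 has just one choice, so cell 5 = teal. Eliminate teal elsewhere: cell 4.
cell 6 has just one choice, so cell 6 = orange. So cell 4 can't be orange.
That leaves cell 4 = brown.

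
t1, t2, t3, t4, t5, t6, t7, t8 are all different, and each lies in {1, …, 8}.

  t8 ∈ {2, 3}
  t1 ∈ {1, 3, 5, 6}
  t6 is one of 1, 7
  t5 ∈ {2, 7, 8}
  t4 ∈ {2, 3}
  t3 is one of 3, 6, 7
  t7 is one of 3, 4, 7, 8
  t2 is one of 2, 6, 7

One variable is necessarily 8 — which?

t5

Among the 8 variables, 4 fits only t7 (and all 8 values in {1, 2, 3, 4, 5, 6, 7, 8} must be used), so t7 = 4.
The 7 still-open variables together cover exactly {1, 2, 3, 5, 6, 7, 8} — 7 values for 7 variables — and 5 appears only in t1's list, so t1 = 5.
Among the 6 still-open variables, 1 fits only t6 (and all 6 values in {1, 2, 3, 6, 7, 8} must be used), so t6 = 1.
Among the 5 still-open variables, 8 fits only t5 (and all 5 values in {2, 3, 6, 7, 8} must be used), so t5 = 8.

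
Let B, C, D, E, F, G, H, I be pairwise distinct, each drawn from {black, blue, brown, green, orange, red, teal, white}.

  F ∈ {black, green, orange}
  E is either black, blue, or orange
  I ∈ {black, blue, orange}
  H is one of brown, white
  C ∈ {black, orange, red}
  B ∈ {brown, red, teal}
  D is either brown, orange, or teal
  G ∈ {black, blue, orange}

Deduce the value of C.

The 8 variables together cover exactly {black, blue, brown, green, orange, red, teal, white} — 8 values for 8 variables — and green appears only in F's list, so F = green.
The 7 still-open variables together cover exactly {black, blue, brown, orange, red, teal, white} — 7 values for 7 variables — and white appears only in H's list, so H = white.
The 3 variables E, G, I are confined to {black, blue, orange}, which locks those values in; drop them from C, D.
So C = red.

red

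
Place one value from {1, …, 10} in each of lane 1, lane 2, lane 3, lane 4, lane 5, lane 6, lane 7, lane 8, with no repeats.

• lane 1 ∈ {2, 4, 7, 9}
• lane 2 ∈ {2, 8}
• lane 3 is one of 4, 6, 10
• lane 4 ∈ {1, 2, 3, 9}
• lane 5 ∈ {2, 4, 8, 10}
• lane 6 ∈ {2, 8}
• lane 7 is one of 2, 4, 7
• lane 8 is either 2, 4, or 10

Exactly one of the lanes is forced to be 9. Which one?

lane 1

The 2 variables lane 2 and lane 6 are confined to {2, 8}, which locks those values in; drop them from lane 1, lane 4, lane 5, lane 7, lane 8.
lane 5 and lane 8 share exactly the 2 values {4, 10}; by pigeonhole those values go to them, so strike 4, 10 from lane 1, lane 3, lane 7.
lane 3 must be 6 (only option left).
lane 7's domain is down to {7}, so lane 7 = 7. Eliminate 7 elsewhere: lane 1.
So 9 goes to lane 1.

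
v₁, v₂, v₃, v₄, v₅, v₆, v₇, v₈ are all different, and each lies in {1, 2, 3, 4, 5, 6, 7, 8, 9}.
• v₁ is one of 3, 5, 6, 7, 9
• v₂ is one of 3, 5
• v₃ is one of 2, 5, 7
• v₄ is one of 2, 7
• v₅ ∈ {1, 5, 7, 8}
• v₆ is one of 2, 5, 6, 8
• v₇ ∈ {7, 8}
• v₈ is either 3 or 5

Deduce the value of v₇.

The 8 variables draw from only 8 values {1, 2, 3, 5, 6, 7, 8, 9}, so each is used; only v₅ can be 1, hence v₅ = 1.
The 7 still-open variables draw from only 7 values {2, 3, 5, 6, 7, 8, 9}, so each is used; only v₁ can be 9, hence v₁ = 9.
The 6 still-open variables together cover exactly {2, 3, 5, 6, 7, 8} — 6 values for 6 variables — and 6 appears only in v₆'s list, so v₆ = 6.
Among the 5 still-open variables, 8 fits only v₇ (and all 5 values in {2, 3, 5, 7, 8} must be used), so v₇ = 8.

8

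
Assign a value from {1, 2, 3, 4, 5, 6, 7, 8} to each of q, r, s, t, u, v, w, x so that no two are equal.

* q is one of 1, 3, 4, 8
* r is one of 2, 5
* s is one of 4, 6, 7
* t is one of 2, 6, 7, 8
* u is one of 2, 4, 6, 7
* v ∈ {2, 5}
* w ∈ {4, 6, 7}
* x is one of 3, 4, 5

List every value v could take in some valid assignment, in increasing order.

2, 5

The 8 variables draw from only 8 values {1, 2, 3, 4, 5, 6, 7, 8}, so each is used; only q can be 1, hence q = 1.
The 7 still-open variables draw from only 7 values {2, 3, 4, 5, 6, 7, 8}, so each is used; only x can be 3, hence x = 3.
The 6 still-open variables draw from only 6 values {2, 4, 5, 6, 7, 8}, so each is used; only t can be 8, hence t = 8.
r and v between them cover only {2, 5} — a naked pair. Remove those values from u.
No further eliminations apply; v can still be any of 2, 5.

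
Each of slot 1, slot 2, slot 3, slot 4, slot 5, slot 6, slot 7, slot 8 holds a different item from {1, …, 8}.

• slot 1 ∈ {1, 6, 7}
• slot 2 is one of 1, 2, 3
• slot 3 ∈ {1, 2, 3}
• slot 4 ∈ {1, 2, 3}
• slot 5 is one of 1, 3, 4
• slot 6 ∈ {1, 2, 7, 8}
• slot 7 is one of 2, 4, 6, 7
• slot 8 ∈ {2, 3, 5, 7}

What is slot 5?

The 8 variables together cover exactly {1, 2, 3, 4, 5, 6, 7, 8} — 8 values for 8 variables — and 5 appears only in slot 8's list, so slot 8 = 5.
The 7 still-open variables together cover exactly {1, 2, 3, 4, 6, 7, 8} — 7 values for 7 variables — and 8 appears only in slot 6's list, so slot 6 = 8.
The 3 variables slot 2, slot 3, slot 4 are confined to {1, 2, 3}, which locks those values in; drop them from slot 1, slot 5, slot 7.
So slot 5 = 4.

4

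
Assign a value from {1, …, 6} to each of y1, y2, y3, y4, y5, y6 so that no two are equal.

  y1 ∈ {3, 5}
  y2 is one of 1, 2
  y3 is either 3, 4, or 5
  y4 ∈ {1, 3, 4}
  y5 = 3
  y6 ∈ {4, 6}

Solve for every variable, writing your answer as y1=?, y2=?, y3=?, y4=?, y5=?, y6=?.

y1=5, y2=2, y3=4, y4=1, y5=3, y6=6

y5's domain is down to {3}, so y5 = 3. Strike 3 from y1, y3, y4.
That leaves y1 = 5. Remove 5 from y3.
y3 must be 4 (only option left). Remove 4 from y4, y6.
y4 has just one choice, so y4 = 1. Remove 1 from y2.
y6 has just one choice, so y6 = 6.
y2 must be 2 (only option left).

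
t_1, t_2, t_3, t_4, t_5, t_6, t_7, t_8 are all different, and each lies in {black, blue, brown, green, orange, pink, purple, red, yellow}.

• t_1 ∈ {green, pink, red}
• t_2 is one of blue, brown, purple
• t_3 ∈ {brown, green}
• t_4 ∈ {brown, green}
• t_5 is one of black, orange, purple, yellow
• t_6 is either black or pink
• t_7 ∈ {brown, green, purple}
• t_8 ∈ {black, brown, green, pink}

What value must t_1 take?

The 2 variables t_3 and t_4 are confined to {brown, green}, which locks those values in; drop them from t_1, t_2, t_7, t_8.
t_7's domain is down to {purple}, so t_7 = purple. Strike purple from t_2, t_5.
t_2's domain is down to {blue}, so t_2 = blue.
The 2 variables t_6 and t_8 are confined to {black, pink}, which locks those values in; drop them from t_1, t_5.
So t_1 = red.

red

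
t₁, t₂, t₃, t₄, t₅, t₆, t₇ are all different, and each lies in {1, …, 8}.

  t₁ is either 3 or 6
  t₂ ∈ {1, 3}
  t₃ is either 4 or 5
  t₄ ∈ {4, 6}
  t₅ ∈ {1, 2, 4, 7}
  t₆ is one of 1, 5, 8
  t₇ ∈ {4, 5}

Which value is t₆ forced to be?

t₃ and t₇ between them cover only {4, 5} — a naked pair. Remove those values from t₄, t₅, t₆.
t₄'s domain is down to {6}, so t₄ = 6. Strike 6 from t₁.
t₁ must be 3 (only option left). So t₂ can't be 3.
t₂ has just one choice, so t₂ = 1. Strike 1 from t₅, t₆.
So t₆ = 8.

8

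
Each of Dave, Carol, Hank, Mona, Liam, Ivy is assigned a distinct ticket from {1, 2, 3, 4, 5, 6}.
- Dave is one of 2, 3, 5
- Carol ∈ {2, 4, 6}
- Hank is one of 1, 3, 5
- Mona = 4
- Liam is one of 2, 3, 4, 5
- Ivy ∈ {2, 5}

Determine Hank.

Mona must be 4 (only option left). So Carol, Liam can't be 4.
Among the 5 still-open variables, 1 fits only Hank (and all 5 values in {1, 2, 3, 5, 6} must be used), so Hank = 1.

1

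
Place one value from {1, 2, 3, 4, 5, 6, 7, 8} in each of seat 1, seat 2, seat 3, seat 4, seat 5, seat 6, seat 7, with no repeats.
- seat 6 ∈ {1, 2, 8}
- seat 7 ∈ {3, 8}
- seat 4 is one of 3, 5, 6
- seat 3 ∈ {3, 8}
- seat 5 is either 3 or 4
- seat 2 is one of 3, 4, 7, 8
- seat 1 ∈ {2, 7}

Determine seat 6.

The 2 variables seat 3 and seat 7 are confined to {3, 8}, which locks those values in; drop them from seat 2, seat 4, seat 5, seat 6.
That leaves seat 5 = 4. Eliminate 4 elsewhere: seat 2.
seat 2 has just one choice, so seat 2 = 7. Remove 7 from seat 1.
That leaves seat 1 = 2. Eliminate 2 elsewhere: seat 6.
So seat 6 = 1.

1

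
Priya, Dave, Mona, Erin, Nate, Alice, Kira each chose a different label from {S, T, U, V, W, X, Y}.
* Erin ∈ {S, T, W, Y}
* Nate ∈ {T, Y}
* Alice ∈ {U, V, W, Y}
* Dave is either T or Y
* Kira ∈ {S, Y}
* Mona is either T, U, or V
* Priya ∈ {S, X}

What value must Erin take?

W

The 7 variables draw from only 7 values {S, T, U, V, W, X, Y}, so each is used; only Priya can be X, hence Priya = X.
Dave and Nate between them cover only {T, Y} — a naked pair. Remove those values from Mona, Erin, Alice, Kira.
Kira has just one choice, so Kira = S. Strike S from Erin.
So Erin = W.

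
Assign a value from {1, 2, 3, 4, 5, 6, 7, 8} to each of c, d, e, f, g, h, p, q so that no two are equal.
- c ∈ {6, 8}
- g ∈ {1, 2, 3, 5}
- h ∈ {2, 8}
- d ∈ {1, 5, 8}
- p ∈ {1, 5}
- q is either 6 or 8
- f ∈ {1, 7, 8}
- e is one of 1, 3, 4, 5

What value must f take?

7

The 8 variables draw from only 8 values {1, 2, 3, 4, 5, 6, 7, 8}, so each is used; only e can be 4, hence e = 4.
Among the 7 still-open variables, 3 fits only g (and all 7 values in {1, 2, 3, 5, 6, 7, 8} must be used), so g = 3.
The 6 still-open variables together cover exactly {1, 2, 5, 6, 7, 8} — 6 values for 6 variables — and 2 appears only in h's list, so h = 2.
Among the 5 still-open variables, 7 fits only f (and all 5 values in {1, 5, 6, 7, 8} must be used), so f = 7.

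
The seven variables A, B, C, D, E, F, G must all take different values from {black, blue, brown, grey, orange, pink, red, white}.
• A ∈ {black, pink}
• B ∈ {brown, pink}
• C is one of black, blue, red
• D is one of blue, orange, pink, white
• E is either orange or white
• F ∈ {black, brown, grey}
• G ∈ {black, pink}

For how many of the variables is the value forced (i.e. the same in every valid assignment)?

A and G between them cover only {black, pink} — a naked pair. Remove those values from B, C, D, F.
B's domain is down to {brown}, so B = brown. Remove brown from F.
F's domain is down to {grey}, so F = grey.
Determined: B=brown, F=grey. The other variables each still have more than one consistent value. That makes 2.

2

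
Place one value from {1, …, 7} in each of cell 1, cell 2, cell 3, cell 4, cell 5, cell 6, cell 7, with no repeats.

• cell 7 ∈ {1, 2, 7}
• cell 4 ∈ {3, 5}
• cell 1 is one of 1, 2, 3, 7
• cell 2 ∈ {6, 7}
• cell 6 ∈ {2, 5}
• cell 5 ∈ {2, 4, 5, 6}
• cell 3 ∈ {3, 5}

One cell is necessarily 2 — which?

cell 6

Among the 7 variables, 4 fits only cell 5 (and all 7 values in {1, 2, 3, 4, 5, 6, 7} must be used), so cell 5 = 4.
Among the 6 still-open variables, 6 fits only cell 2 (and all 6 values in {1, 2, 3, 5, 6, 7} must be used), so cell 2 = 6.
cell 3 and cell 4 between them cover only {3, 5} — a naked pair. Remove those values from cell 1, cell 6.
So 2 goes to cell 6.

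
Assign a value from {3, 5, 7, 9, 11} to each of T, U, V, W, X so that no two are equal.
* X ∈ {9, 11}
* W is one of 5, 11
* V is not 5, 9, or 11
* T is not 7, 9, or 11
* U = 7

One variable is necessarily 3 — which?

V

U must be 7 (only option left). Remove 7 from V.
So 3 goes to V.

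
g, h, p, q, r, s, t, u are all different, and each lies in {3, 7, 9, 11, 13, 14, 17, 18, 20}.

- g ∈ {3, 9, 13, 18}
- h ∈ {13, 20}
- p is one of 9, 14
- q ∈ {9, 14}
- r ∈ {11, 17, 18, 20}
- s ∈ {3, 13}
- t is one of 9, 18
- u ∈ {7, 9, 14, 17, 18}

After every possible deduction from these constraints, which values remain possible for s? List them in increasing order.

The 2 variables p and q are confined to {9, 14}, which locks those values in; drop them from g, t, u.
t has just one choice, so t = 18. Strike 18 from g, r, u.
The 2 variables g and s are confined to {3, 13}, which locks those values in; drop them from h.
h has just one choice, so h = 20. Eliminate 20 elsewhere: r.
No further eliminations apply; s can still be any of 3, 13.

3, 13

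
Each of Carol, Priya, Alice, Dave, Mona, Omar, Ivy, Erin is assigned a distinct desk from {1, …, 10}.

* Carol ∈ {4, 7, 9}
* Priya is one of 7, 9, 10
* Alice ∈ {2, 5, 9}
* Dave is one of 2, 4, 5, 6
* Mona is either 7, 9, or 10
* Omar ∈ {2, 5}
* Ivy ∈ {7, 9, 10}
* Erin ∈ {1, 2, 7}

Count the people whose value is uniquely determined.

3

Among the 8 variables, 1 fits only Erin (and all 8 values in {1, 2, 4, 5, 6, 7, 9, 10} must be used), so Erin = 1.
Among the 7 still-open variables, 6 fits only Dave (and all 7 values in {2, 4, 5, 6, 7, 9, 10} must be used), so Dave = 6.
Among the 6 still-open variables, 4 fits only Carol (and all 6 values in {2, 4, 5, 7, 9, 10} must be used), so Carol = 4.
The 3 variables Priya, Mona, Ivy are confined to {7, 9, 10}, which locks those values in; drop them from Alice.
Determined: Carol=4, Dave=6, Erin=1. The other people each still have more than one consistent value. That makes 3.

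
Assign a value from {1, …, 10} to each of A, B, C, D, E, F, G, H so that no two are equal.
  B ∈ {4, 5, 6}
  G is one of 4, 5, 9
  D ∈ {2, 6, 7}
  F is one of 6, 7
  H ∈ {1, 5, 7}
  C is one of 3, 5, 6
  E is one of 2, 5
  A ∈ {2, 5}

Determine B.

Among the 8 variables, 1 fits only H (and all 8 values in {1, 2, 3, 4, 5, 6, 7, 9} must be used), so H = 1.
The 7 still-open variables draw from only 7 values {2, 3, 4, 5, 6, 7, 9}, so each is used; only C can be 3, hence C = 3.
The 6 still-open variables draw from only 6 values {2, 4, 5, 6, 7, 9}, so each is used; only G can be 9, hence G = 9.
The 5 still-open variables together cover exactly {2, 4, 5, 6, 7} — 5 values for 5 variables — and 4 appears only in B's list, so B = 4.

4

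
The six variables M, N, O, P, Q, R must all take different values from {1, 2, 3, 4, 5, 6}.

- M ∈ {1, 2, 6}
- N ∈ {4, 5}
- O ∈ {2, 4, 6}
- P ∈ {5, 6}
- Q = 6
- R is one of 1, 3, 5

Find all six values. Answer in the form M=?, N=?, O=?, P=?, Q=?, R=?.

M=1, N=4, O=2, P=5, Q=6, R=3

Q must be 6 (only option left). So M, O, P can't be 6.
P has just one choice, so P = 5. Strike 5 from N, R.
N must be 4 (only option left). So O can't be 4.
O's domain is down to {2}, so O = 2. Eliminate 2 elsewhere: M.
M has just one choice, so M = 1. Remove 1 from R.
R must be 3 (only option left).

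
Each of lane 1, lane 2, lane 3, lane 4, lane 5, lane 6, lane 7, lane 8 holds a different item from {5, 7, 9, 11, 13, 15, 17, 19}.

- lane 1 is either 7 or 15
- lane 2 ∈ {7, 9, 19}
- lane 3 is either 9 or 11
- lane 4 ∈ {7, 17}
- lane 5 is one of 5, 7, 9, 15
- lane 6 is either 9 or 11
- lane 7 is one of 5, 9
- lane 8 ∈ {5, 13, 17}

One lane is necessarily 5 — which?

lane 7

The 8 variables together cover exactly {5, 7, 9, 11, 13, 15, 17, 19} — 8 values for 8 variables — and 13 appears only in lane 8's list, so lane 8 = 13.
The 7 still-open variables together cover exactly {5, 7, 9, 11, 15, 17, 19} — 7 values for 7 variables — and 17 appears only in lane 4's list, so lane 4 = 17.
Among the 6 still-open variables, 19 fits only lane 2 (and all 6 values in {5, 7, 9, 11, 15, 19} must be used), so lane 2 = 19.
The 2 variables lane 3 and lane 6 are confined to {9, 11}, which locks those values in; drop them from lane 5, lane 7.
So 5 goes to lane 7.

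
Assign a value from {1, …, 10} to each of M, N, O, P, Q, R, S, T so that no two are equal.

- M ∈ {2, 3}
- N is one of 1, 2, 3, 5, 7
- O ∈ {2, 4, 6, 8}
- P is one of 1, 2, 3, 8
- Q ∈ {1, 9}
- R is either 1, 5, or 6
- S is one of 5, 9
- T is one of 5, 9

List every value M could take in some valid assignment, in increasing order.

The 2 variables S and T are confined to {5, 9}, which locks those values in; drop them from N, Q, R.
That leaves Q = 1. Remove 1 from N, P, R.
R's domain is down to {6}, so R = 6. So O can't be 6.
No further eliminations apply; M can still be any of 2, 3.

2, 3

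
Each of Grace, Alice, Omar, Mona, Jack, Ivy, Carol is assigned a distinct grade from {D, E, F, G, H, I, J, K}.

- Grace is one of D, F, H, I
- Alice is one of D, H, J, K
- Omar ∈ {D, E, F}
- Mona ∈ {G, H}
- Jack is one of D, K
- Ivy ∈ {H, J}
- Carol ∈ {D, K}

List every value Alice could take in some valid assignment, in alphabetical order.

Jack and Carol share exactly the 2 values {D, K}; by pigeonhole those values go to them, so strike D, K from Grace, Alice, Omar.
Alice and Ivy share exactly the 2 values {H, J}; by pigeonhole those values go to them, so strike H, J from Grace, Mona.
Mona must be G (only option left).
No further eliminations apply; Alice can still be any of H, J.

H, J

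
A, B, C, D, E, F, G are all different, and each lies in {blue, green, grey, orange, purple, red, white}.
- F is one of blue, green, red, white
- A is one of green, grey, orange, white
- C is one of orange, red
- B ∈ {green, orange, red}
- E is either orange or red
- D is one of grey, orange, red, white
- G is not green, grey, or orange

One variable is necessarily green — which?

B

The 7 variables together cover exactly {blue, green, grey, orange, purple, red, white} — 7 values for 7 variables — and purple appears only in G's list, so G = purple.
The 6 still-open variables draw from only 6 values {blue, green, grey, orange, red, white}, so each is used; only F can be blue, hence F = blue.
C and E share exactly the 2 values {orange, red}; by pigeonhole those values go to them, so strike orange, red from A, B, D.
So green goes to B.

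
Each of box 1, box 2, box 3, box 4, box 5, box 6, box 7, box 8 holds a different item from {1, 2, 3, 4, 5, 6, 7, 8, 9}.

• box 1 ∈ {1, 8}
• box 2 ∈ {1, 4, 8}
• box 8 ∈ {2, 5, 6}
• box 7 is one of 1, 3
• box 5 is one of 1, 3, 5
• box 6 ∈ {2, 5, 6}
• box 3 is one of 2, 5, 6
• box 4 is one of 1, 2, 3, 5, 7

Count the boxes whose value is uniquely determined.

3

The 8 variables draw from only 8 values {1, 2, 3, 4, 5, 6, 7, 8}, so each is used; only box 2 can be 4, hence box 2 = 4.
The 7 still-open variables together cover exactly {1, 2, 3, 5, 6, 7, 8} — 7 values for 7 variables — and 7 appears only in box 4's list, so box 4 = 7.
Among the 6 still-open variables, 8 fits only box 1 (and all 6 values in {1, 2, 3, 5, 6, 8} must be used), so box 1 = 8.
box 3, box 6, box 8 between them cover only {2, 5, 6} — a naked triple. Remove those values from box 5.
Determined: box 1=8, box 2=4, box 4=7. The other boxes each still have more than one consistent value. That makes 3.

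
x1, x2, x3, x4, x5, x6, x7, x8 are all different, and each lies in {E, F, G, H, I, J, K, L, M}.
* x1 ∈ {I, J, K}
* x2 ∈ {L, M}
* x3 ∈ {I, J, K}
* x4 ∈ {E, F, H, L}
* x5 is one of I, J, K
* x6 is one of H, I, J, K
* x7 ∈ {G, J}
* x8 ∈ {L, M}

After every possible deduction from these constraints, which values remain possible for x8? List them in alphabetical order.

L, M

x2 and x8 share exactly the 2 values {L, M}; by pigeonhole those values go to them, so strike L, M from x4.
x1, x3, x5 between them cover only {I, J, K} — a naked triple. Remove those values from x6, x7.
That leaves x6 = H. Eliminate H elsewhere: x4.
x7 must be G (only option left).
No further eliminations apply; x8 can still be any of L, M.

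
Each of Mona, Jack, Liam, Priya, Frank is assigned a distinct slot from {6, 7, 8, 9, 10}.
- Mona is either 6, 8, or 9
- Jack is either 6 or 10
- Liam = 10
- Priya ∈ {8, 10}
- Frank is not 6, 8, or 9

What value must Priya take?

Liam must be 10 (only option left). So Jack, Priya, Frank can't be 10.
So Priya = 8.

8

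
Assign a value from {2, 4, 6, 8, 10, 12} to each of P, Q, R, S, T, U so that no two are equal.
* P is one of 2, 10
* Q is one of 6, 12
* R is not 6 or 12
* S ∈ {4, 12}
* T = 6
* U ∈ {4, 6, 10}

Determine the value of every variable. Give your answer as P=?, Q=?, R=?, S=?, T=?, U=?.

P=2, Q=12, R=8, S=4, T=6, U=10

T must be 6 (only option left). Remove 6 from Q, U.
Q's domain is down to {12}, so Q = 12. Strike 12 from S.
S's domain is down to {4}, so S = 4. So R, U can't be 4.
U has just one choice, so U = 10. So P, R can't be 10.
P's domain is down to {2}, so P = 2. Remove 2 from R.
R has just one choice, so R = 8.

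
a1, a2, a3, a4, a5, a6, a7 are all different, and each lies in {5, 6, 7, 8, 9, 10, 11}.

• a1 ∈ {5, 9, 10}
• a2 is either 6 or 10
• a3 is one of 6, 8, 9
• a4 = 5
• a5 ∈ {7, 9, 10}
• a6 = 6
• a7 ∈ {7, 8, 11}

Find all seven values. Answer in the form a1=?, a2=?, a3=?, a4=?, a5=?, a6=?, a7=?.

a4's domain is down to {5}, so a4 = 5. Eliminate 5 elsewhere: a1.
a6 must be 6 (only option left). Strike 6 from a2, a3.
a2's domain is down to {10}, so a2 = 10. Strike 10 from a1, a5.
That leaves a1 = 9. Remove 9 from a3, a5.
a3 must be 8 (only option left). Remove 8 from a7.
a5's domain is down to {7}, so a5 = 7. Remove 7 from a7.
That leaves a7 = 11.

a1=9, a2=10, a3=8, a4=5, a5=7, a6=6, a7=11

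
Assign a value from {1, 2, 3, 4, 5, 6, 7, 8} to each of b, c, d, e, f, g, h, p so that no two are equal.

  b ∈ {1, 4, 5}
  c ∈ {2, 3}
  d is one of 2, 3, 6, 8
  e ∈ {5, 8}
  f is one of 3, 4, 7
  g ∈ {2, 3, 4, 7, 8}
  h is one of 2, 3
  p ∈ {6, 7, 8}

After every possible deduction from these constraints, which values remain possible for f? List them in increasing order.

4, 7

Among the 8 variables, 1 fits only b (and all 8 values in {1, 2, 3, 4, 5, 6, 7, 8} must be used), so b = 1.
The 7 still-open variables together cover exactly {2, 3, 4, 5, 6, 7, 8} — 7 values for 7 variables — and 5 appears only in e's list, so e = 5.
The 2 variables c and h are confined to {2, 3}, which locks those values in; drop them from d, f, g.
No further eliminations apply; f can still be any of 4, 7.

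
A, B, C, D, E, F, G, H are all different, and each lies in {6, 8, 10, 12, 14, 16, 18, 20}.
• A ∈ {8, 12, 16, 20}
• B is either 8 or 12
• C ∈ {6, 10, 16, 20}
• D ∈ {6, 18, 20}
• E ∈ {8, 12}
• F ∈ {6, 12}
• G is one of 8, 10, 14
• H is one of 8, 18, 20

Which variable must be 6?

F

The 8 variables draw from only 8 values {6, 8, 10, 12, 14, 16, 18, 20}, so each is used; only G can be 14, hence G = 14.
The 7 still-open variables draw from only 7 values {6, 8, 10, 12, 16, 18, 20}, so each is used; only C can be 10, hence C = 10.
The 6 still-open variables together cover exactly {6, 8, 12, 16, 18, 20} — 6 values for 6 variables — and 16 appears only in A's list, so A = 16.
B and E between them cover only {8, 12} — a naked pair. Remove those values from F, H.
So 6 goes to F.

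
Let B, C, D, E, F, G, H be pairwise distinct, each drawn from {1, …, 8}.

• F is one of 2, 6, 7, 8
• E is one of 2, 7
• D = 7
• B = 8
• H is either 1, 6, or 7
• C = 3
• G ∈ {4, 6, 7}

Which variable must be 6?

B's domain is down to {8}, so B = 8. Remove 8 from F.
C's domain is down to {3}, so C = 3.
D's domain is down to {7}, so D = 7. Remove 7 from E, F, G, H.
E has just one choice, so E = 2. Strike 2 from F.
So 6 goes to F.

F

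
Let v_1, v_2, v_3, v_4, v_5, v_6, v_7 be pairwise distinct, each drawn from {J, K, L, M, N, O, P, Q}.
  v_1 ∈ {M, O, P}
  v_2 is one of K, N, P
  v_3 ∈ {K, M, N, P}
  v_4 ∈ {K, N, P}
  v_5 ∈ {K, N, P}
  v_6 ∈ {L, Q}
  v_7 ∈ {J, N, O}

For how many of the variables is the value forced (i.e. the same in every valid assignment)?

3

The 3 variables v_2, v_4, v_5 are confined to {K, N, P}, which locks those values in; drop them from v_1, v_3, v_7.
v_3 must be M (only option left). Strike M from v_1.
That leaves v_1 = O. Remove O from v_7.
v_7 has just one choice, so v_7 = J.
Determined: v_1=O, v_3=M, v_7=J. The other variables each still have more than one consistent value. That makes 3.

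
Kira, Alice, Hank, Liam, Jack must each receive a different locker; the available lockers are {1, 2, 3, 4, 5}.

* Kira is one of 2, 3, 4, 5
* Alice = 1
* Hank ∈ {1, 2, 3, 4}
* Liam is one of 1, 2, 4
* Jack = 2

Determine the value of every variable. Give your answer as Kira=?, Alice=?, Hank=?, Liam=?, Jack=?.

Kira=5, Alice=1, Hank=3, Liam=4, Jack=2

Alice must be 1 (only option left). Remove 1 from Hank, Liam.
That leaves Jack = 2. Remove 2 from Kira, Hank, Liam.
Liam's domain is down to {4}, so Liam = 4. Strike 4 from Kira, Hank.
Hank has just one choice, so Hank = 3. So Kira can't be 3.
That leaves Kira = 5.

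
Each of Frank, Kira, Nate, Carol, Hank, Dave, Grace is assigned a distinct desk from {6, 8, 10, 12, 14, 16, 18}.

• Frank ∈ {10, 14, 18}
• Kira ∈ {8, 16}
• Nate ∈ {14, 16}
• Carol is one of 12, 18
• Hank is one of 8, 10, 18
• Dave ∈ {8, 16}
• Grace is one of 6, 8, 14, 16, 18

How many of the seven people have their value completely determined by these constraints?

The 7 variables draw from only 7 values {6, 8, 10, 12, 14, 16, 18}, so each is used; only Grace can be 6, hence Grace = 6.
The 6 still-open variables draw from only 6 values {8, 10, 12, 14, 16, 18}, so each is used; only Carol can be 12, hence Carol = 12.
Kira and Dave share exactly the 2 values {8, 16}; by pigeonhole those values go to them, so strike 8, 16 from Nate, Hank.
That leaves Nate = 14. Eliminate 14 elsewhere: Frank.
Determined: Nate=14, Carol=12, Grace=6. The other people each still have more than one consistent value. That makes 3.

3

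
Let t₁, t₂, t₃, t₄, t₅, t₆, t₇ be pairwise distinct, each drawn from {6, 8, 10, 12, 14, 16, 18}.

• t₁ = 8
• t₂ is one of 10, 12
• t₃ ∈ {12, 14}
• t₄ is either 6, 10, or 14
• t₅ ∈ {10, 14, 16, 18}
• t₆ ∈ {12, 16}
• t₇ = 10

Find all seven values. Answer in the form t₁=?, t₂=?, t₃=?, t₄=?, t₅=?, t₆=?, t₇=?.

t₁=8, t₂=12, t₃=14, t₄=6, t₅=18, t₆=16, t₇=10

t₁ must be 8 (only option left).
t₇ has just one choice, so t₇ = 10. Strike 10 from t₂, t₄, t₅.
That leaves t₂ = 12. So t₃, t₆ can't be 12.
t₃ must be 14 (only option left). Remove 14 from t₄, t₅.
That leaves t₄ = 6.
t₆ has just one choice, so t₆ = 16. Remove 16 from t₅.
t₅ has just one choice, so t₅ = 18.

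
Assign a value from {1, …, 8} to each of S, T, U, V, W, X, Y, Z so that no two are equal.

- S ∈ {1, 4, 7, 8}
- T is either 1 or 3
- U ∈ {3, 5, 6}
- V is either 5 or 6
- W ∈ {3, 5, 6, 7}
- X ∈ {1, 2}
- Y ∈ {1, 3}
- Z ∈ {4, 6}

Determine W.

The 8 variables draw from only 8 values {1, 2, 3, 4, 5, 6, 7, 8}, so each is used; only X can be 2, hence X = 2.
The 7 still-open variables together cover exactly {1, 3, 4, 5, 6, 7, 8} — 7 values for 7 variables — and 8 appears only in S's list, so S = 8.
The 6 still-open variables draw from only 6 values {1, 3, 4, 5, 6, 7}, so each is used; only Z can be 4, hence Z = 4.
The 5 still-open variables together cover exactly {1, 3, 5, 6, 7} — 5 values for 5 variables — and 7 appears only in W's list, so W = 7.

7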